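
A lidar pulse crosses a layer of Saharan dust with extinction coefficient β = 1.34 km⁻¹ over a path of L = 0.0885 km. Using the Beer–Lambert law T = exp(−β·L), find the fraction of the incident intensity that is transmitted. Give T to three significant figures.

τ = β·L = 1.34 × 0.0885 = 0.1186.
T = exp(−0.1186) = 0.8882.

0.888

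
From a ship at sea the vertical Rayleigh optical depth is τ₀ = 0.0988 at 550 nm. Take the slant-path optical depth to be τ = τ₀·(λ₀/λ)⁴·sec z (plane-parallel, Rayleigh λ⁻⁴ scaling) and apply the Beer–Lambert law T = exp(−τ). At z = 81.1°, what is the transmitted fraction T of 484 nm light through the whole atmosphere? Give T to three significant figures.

0.345

sec 81.1° = 6.4637.
τ = 0.0988 × (550/484)⁴ × 6.4637 = 0.0988 × 1.6675 × 6.4637 = 1.0649.
T = exp(−1.0649) = 0.3448.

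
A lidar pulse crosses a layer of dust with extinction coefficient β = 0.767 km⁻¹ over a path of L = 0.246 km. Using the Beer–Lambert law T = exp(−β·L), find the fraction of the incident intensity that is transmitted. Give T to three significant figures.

0.828

τ = β·L = 0.767 × 0.246 = 0.1887.
T = exp(−0.1887) = 0.8280.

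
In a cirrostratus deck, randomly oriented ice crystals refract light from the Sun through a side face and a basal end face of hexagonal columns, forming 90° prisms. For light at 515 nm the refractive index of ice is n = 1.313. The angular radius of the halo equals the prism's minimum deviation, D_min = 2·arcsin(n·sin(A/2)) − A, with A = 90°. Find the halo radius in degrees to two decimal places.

n·sin(A/2) = 1.313 × sin 45° = 1.313 × 0.7071 = 0.9284.
D_min = 2·arcsin(0.9284) − 90° = 2 × 68.192° − 90° = 46.383°.

46.38°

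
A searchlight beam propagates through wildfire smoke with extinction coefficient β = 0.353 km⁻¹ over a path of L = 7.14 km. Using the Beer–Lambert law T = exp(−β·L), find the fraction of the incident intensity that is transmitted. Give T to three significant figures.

τ = β·L = 0.353 × 7.14 = 2.5204.
T = exp(−2.5204) = 0.0804.

0.0804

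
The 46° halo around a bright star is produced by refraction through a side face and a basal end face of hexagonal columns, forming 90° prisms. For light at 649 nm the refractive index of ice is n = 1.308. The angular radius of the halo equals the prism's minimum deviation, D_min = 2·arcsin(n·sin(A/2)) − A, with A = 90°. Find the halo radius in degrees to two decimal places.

45.31°

n·sin(A/2) = 1.308 × sin 45° = 1.308 × 0.7071 = 0.9249.
D_min = 2·arcsin(0.9249) − 90° = 2 × 67.653° − 90° = 45.305°.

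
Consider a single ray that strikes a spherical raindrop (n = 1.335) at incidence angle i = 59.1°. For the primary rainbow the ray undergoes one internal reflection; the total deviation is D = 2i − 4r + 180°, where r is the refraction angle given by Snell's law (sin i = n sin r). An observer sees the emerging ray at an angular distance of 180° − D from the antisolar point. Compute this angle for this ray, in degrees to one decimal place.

41.8°

sin r = sin 59.1° / 1.335 = 0.8581/1.335 = 0.6427; r = 40.00°.
D = 2·59.1° − 4·40.00° + 180° = 118.20° − 159.99° + 180° = 138.21°.
Angle from antisolar point = 180° − D = 41.79°.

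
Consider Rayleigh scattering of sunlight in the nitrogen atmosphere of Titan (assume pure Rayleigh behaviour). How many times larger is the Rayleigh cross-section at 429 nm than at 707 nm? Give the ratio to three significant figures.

Rayleigh scattering ∝ λ⁻⁴, so the ratio of coefficients is the inverse fourth power of the wavelength ratio.
σ(429)/σ(707) = (707/429)⁴ = (1.6480)⁴ = 7.376.

7.38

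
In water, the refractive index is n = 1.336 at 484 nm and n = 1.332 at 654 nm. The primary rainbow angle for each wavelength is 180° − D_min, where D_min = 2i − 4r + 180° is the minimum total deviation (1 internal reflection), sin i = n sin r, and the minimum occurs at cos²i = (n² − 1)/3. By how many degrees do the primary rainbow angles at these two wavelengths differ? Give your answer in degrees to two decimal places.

At 484 nm (n = 1.336): cos²i = 0.26163 → i = 59.236°, r = 40.029°, D_min = 138.356°, rainbow angle = 41.644°.
At 654 nm (n = 1.332): cos²i = 0.25807 → i = 59.469°, r = 40.290°, D_min = 137.776°, rainbow angle = 42.224°.
Angular width = |41.644° − 42.224°| = 0.580°.

0.58°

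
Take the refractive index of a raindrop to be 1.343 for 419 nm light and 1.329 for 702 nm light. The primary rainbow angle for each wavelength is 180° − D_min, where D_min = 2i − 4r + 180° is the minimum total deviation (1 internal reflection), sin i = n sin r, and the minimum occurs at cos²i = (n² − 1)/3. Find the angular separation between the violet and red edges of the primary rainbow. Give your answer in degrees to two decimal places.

2.02°

At 419 nm (n = 1.343): cos²i = 0.26788 → i = 58.830°, r = 39.577°, D_min = 139.354°, rainbow angle = 40.646°.
At 702 nm (n = 1.329): cos²i = 0.25541 → i = 59.643°, r = 40.487°, D_min = 137.337°, rainbow angle = 42.663°.
Angular width = |40.646° − 42.663°| = 2.017°.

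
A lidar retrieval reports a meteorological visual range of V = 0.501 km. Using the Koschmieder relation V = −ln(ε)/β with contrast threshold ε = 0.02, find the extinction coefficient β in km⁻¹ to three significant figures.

7.81 km⁻¹

β = −ln(0.02) / V = 3.912 / 0.501 = 7.8084 km⁻¹.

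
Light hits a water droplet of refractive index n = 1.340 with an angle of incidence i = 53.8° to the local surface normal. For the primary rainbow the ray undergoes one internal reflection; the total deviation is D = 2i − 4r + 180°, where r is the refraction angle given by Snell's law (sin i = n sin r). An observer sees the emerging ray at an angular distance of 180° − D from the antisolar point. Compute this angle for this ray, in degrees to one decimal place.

sin r = sin 53.8° / 1.340 = 0.8070/1.340 = 0.6022; r = 37.03°.
D = 2·53.8° − 4·37.03° + 180° = 107.60° − 148.11° + 180° = 139.49°.
Angle from antisolar point = 180° − D = 40.51°.

40.5°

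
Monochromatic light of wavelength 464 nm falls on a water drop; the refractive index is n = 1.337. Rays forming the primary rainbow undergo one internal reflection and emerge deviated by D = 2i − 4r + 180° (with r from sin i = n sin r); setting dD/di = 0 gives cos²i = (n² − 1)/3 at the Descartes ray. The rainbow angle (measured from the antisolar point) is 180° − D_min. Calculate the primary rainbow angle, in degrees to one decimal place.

41.5°

cos²i = (1.78757 − 1)/3 = 0.26252; i = arccos(0.51237) = 59.178°.
sin r = sin 59.178°/1.337 = 0.64231; r = 39.964°.
D_min = 2·59.178° − 4·39.964° + 180° = 138.500°.
Rainbow angle = 180° − D_min = 41.500°.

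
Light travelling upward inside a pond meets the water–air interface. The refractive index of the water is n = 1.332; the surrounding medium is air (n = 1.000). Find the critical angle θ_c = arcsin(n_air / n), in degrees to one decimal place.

sin θ_c = n_air / n = 1.000 / 1.332 = 0.7508.
θ_c = arcsin(0.7508) = 48.66°.

48.7°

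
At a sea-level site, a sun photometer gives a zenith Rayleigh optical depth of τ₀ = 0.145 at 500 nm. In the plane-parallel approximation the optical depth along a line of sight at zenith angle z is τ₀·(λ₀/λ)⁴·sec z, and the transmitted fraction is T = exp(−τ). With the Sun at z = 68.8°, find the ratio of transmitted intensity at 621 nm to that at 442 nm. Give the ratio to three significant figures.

1.63

Airmass: sec 68.8° = 2.7653.
τ(621 nm) = 0.145 × (500/621)⁴ × 2.7653 = 0.145 × 0.4203 × 2.7653 = 0.1685.
τ(442 nm) = 0.145 × (500/442)⁴ × 2.7653 = 0.145 × 1.6375 × 2.7653 = 0.6566.
T(621)/T(442) = exp(τ_B − τ_A) = exp(0.4881) = 1.6292.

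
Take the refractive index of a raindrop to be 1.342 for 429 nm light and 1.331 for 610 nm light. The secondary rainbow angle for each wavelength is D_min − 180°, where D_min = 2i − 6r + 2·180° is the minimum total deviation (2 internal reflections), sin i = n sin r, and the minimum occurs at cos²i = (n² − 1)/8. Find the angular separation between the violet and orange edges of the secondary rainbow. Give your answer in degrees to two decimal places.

At 429 nm (n = 1.342): cos²i = 0.10012 → i = 71.554°, r = 44.981°, D_min = 233.222°, rainbow angle = 53.222°.
At 610 nm (n = 1.331): cos²i = 0.09645 → i = 71.907°, r = 45.575°, D_min = 230.365°, rainbow angle = 50.365°.
Angular width = |53.222° − 50.365°| = 2.857°.

2.86°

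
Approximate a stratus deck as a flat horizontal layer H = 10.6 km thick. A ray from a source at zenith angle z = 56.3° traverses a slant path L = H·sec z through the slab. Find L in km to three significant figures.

sec z = 1/cos 56.3° = 1.8023.
L = 10.6 × 1.8023 = 19.104 km.

19.1 km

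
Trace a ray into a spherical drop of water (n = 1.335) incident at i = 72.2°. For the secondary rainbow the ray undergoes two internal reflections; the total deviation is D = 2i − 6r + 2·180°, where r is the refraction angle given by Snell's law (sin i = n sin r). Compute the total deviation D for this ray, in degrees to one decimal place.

sin r = sin 72.2° / 1.335 = 0.9521/1.335 = 0.7132; r = 45.50°.
D = 2·72.2° − 6·45.50° + 2·180° = 144.40° − 272.98° + 360° = 231.42°.

231.4°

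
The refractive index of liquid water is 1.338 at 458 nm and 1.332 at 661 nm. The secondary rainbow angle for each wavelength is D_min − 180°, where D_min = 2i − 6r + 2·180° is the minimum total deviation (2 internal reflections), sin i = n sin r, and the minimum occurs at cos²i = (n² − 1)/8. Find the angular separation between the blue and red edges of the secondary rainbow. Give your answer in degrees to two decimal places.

At 458 nm (n = 1.338): cos²i = 0.09878 → i = 71.682°, r = 45.195°, D_min = 232.193°, rainbow angle = 52.193°.
At 661 nm (n = 1.332): cos²i = 0.09678 → i = 71.875°, r = 45.520°, D_min = 230.628°, rainbow angle = 50.628°.
Angular width = |52.193° − 50.628°| = 1.564°.

1.56°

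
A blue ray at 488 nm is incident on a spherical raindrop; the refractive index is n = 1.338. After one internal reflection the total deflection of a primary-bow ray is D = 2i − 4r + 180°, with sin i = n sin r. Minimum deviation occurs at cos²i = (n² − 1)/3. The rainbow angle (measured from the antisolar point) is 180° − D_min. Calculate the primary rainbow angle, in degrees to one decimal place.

41.4°

cos²i = (1.79024 − 1)/3 = 0.26341; i = arccos(0.51324) = 59.120°.
sin r = sin 59.120°/1.338 = 0.64144; r = 39.899°.
D_min = 2·59.120° − 4·39.899° + 180° = 138.643°.
Rainbow angle = 180° − D_min = 41.357°.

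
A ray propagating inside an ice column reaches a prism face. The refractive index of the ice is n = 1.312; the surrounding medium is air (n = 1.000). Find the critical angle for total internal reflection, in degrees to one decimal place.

49.7°

sin θ_c = n_air / n = 1.000 / 1.312 = 0.7622.
θ_c = arcsin(0.7622) = 49.66°.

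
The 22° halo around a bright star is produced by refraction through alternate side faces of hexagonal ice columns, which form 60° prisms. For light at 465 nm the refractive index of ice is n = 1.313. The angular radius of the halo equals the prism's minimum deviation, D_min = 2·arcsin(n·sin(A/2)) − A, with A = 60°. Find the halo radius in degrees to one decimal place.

22.1°

n·sin(A/2) = 1.313 × sin 30° = 1.313 × 0.5000 = 0.6565.
D_min = 2·arcsin(0.6565) − 60° = 2 × 41.033° − 60° = 22.067°.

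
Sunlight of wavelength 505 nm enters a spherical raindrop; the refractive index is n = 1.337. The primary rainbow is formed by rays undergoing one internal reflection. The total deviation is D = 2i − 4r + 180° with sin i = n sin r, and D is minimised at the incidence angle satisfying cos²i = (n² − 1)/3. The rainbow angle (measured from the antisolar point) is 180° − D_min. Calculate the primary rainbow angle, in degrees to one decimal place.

cos²i = (1.78757 − 1)/3 = 0.26252; i = arccos(0.51237) = 59.178°.
sin r = sin 59.178°/1.337 = 0.64231; r = 39.964°.
D_min = 2·59.178° − 4·39.964° + 180° = 138.500°.
Rainbow angle = 180° − D_min = 41.500°.

41.5°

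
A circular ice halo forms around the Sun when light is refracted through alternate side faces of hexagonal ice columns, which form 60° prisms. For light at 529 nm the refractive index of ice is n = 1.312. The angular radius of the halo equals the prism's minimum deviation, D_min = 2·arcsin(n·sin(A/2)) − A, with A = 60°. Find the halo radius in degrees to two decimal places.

21.99°

n·sin(A/2) = 1.312 × sin 30° = 1.312 × 0.5000 = 0.6560.
D_min = 2·arcsin(0.6560) − 60° = 2 × 40.996° − 60° = 21.991°.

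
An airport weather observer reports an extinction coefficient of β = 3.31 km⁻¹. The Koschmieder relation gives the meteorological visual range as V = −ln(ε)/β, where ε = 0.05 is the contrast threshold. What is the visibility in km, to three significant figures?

0.905 km

V = −ln(0.05) / 3.31 = 2.996 / 3.31 = 0.9051 km.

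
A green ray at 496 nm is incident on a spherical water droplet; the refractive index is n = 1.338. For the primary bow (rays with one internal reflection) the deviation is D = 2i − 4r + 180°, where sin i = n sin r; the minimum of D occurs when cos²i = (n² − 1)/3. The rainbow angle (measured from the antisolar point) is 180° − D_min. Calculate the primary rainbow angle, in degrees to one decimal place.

41.4°

cos²i = (1.79024 − 1)/3 = 0.26341; i = arccos(0.51324) = 59.120°.
sin r = sin 59.120°/1.338 = 0.64144; r = 39.899°.
D_min = 2·59.120° − 4·39.899° + 180° = 138.643°.
Rainbow angle = 180° − D_min = 41.357°.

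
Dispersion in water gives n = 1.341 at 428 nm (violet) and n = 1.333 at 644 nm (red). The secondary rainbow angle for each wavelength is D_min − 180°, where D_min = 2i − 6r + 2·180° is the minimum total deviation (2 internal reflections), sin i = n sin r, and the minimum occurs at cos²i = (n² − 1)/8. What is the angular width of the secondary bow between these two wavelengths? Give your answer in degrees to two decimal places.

2.08°

At 428 nm (n = 1.341): cos²i = 0.09979 → i = 71.586°, r = 45.034°, D_min = 232.966°, rainbow angle = 52.966°.
At 644 nm (n = 1.333): cos²i = 0.09711 → i = 71.843°, r = 45.466°, D_min = 230.891°, rainbow angle = 50.891°.
Angular width = |52.966° − 50.891°| = 2.075°.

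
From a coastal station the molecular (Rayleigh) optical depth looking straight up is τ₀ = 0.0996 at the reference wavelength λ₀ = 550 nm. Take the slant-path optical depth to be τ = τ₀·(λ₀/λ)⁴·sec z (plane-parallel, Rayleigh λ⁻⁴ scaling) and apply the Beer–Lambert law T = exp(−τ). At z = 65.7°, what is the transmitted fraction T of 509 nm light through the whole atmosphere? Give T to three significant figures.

0.719

sec 65.7° = 2.4300.
τ = 0.0996 × (550/509)⁴ × 2.4300 = 0.0996 × 1.3633 × 2.4300 = 0.3300.
T = exp(−0.3300) = 0.7190.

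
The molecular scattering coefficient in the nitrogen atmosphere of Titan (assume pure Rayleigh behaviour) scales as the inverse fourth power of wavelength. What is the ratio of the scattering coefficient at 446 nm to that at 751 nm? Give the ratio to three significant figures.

Rayleigh scattering ∝ λ⁻⁴, so the ratio of coefficients is the inverse fourth power of the wavelength ratio.
σ(446)/σ(751) = (751/446)⁴ = (1.6839)⁴ = 8.039.

8.04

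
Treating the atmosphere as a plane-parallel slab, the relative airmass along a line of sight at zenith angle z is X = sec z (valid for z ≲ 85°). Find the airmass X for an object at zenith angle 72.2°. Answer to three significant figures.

3.27

X = sec z = 1/cos 72.2° = 1/0.3057 = 3.2712.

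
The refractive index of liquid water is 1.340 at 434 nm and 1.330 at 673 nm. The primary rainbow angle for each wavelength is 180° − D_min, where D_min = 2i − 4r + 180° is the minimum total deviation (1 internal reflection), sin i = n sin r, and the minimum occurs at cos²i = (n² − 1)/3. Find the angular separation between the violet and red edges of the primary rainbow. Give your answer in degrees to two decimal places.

1.45°

At 434 nm (n = 1.340): cos²i = 0.26520 → i = 59.004°, r = 39.770°, D_min = 138.929°, rainbow angle = 41.071°.
At 673 nm (n = 1.330): cos²i = 0.25630 → i = 59.585°, r = 40.422°, D_min = 137.484°, rainbow angle = 42.516°.
Angular width = |41.071° − 42.516°| = 1.445°.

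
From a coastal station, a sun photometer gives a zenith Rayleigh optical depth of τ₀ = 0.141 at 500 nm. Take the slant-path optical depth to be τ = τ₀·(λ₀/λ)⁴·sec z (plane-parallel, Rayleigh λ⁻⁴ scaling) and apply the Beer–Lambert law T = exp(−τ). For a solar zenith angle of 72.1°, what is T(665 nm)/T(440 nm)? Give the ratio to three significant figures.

1.86

Airmass: sec 72.1° = 3.2535.
τ(665 nm) = 0.141 × (500/665)⁴ × 3.2535 = 0.141 × 0.3196 × 3.2535 = 0.1466.
τ(440 nm) = 0.141 × (500/440)⁴ × 3.2535 = 0.141 × 1.6675 × 3.2535 = 0.7650.
T(665)/T(440) = exp(τ_B − τ_A) = exp(0.6184) = 1.8559.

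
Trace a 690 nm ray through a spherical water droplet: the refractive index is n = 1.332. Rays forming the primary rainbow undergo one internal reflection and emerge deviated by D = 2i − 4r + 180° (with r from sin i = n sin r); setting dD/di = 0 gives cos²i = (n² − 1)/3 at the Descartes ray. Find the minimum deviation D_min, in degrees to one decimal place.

137.8°

cos²i = (1.77422 − 1)/3 = 0.25807; i = arccos(0.50801) = 59.469°.
sin r = sin 59.469°/1.332 = 0.64666; r = 40.290°.
D_min = 2·59.469° − 4·40.290° + 180° = 137.776°.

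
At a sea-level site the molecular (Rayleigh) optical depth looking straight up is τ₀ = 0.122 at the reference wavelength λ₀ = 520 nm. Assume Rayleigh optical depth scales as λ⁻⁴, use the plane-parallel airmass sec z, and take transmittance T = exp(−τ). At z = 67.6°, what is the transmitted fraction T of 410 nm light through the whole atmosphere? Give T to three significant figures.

sec 67.6° = 2.6242.
τ = 0.122 × (520/410)⁴ × 2.6242 = 0.122 × 2.5875 × 2.6242 = 0.8284.
T = exp(−0.8284) = 0.4368.

0.437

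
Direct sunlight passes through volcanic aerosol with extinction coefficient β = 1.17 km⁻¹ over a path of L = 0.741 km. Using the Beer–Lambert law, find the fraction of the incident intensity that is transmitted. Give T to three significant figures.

τ = β·L = 1.17 × 0.741 = 0.8670.
T = exp(−0.8670) = 0.4202.

0.420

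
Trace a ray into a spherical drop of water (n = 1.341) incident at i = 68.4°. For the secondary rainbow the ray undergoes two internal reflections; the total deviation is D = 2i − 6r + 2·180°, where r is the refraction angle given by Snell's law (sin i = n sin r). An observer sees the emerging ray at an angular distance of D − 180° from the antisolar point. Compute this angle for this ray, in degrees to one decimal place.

53.4°

sin r = sin 68.4° / 1.341 = 0.9298/1.341 = 0.6933; r = 43.90°.
D = 2·68.4° − 6·43.90° + 2·180° = 136.80° − 263.37° + 360° = 233.43°.
Angle from antisolar point = D − 180° = 53.43°.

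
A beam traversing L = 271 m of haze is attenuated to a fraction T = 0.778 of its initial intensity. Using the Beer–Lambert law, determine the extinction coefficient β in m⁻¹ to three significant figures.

Beer–Lambert: T = exp(−βL) ⇒ β = −ln(T)/L = −ln(0.778)/271 = 0.2510/271 = 0.0009263 m⁻¹.

0.000926 m⁻¹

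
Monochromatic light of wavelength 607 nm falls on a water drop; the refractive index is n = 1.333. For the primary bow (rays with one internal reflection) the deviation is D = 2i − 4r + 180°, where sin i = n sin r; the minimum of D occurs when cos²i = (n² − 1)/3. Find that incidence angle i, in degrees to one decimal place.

59.4°

cos²i = (1.333² − 1)/3 = (1.77689 − 1)/3 = 0.25896.
cos i = 0.50888, so i = 59.410°.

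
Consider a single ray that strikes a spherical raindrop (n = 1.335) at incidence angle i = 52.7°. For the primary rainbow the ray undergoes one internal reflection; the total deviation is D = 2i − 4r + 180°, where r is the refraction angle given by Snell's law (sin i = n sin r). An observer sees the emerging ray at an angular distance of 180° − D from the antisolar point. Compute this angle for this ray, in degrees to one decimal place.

40.9°

sin r = sin 52.7° / 1.335 = 0.7955/1.335 = 0.5959; r = 36.57°.
D = 2·52.7° − 4·36.57° + 180° = 105.40° − 146.30° + 180° = 139.10°.
Angle from antisolar point = 180° − D = 40.90°.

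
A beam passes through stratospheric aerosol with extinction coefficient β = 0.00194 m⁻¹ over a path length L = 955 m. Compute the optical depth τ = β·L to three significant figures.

τ = β·L = 0.00194 × 955 = 1.8527.

1.85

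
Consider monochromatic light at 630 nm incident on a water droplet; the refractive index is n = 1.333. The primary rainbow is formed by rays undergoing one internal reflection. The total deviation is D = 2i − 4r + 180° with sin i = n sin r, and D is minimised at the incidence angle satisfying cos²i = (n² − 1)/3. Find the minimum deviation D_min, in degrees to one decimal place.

cos²i = (1.77689 − 1)/3 = 0.25896; i = arccos(0.50888) = 59.410°.
sin r = sin 59.410°/1.333 = 0.64579; r = 40.225°.
D_min = 2·59.410° − 4·40.225° + 180° = 137.922°.

137.9°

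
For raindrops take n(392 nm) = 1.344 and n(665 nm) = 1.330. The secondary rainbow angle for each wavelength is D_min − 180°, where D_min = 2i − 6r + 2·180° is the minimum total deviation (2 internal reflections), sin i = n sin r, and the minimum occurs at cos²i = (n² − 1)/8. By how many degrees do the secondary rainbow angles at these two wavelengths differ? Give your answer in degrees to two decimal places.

3.63°

At 392 nm (n = 1.344): cos²i = 0.10079 → i = 71.490°, r = 44.874°, D_min = 233.733°, rainbow angle = 53.733°.
At 665 nm (n = 1.330): cos²i = 0.09611 → i = 71.940°, r = 45.630°, D_min = 230.101°, rainbow angle = 50.101°.
Angular width = |53.733° − 50.101°| = 3.632°.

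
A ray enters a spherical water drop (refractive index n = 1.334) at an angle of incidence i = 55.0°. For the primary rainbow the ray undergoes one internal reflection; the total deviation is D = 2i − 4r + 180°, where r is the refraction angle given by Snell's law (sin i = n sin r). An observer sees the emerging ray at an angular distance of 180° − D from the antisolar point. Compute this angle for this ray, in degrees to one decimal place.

41.5°

sin r = sin 55.0° / 1.334 = 0.8192/1.334 = 0.6141; r = 37.88°.
D = 2·55.0° − 4·37.88° + 180° = 110.00° − 151.53° + 180° = 138.47°.
Angle from antisolar point = 180° − D = 41.53°.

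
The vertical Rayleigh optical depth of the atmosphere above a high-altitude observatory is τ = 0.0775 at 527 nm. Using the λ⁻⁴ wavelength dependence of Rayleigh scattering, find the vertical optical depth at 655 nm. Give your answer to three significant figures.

0.0325

τ(655 nm) = τ(527 nm) × (527/655)⁴ = 0.0775 × (0.8046)⁴ = 0.0775 × 0.4191 = 0.0325.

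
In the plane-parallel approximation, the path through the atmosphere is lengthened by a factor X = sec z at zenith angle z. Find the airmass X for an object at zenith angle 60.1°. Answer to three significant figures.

2.01

X = sec z = 1/cos 60.1° = 1/0.4985 = 2.0061.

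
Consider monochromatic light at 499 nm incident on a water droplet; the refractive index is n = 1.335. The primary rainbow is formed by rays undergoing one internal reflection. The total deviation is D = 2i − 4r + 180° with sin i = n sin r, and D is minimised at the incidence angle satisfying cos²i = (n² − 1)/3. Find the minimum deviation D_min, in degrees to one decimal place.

138.2°

cos²i = (1.78222 − 1)/3 = 0.26074; i = arccos(0.51063) = 59.294°.
sin r = sin 59.294°/1.335 = 0.64405; r = 40.094°.
D_min = 2·59.294° − 4·40.094° + 180° = 138.212°.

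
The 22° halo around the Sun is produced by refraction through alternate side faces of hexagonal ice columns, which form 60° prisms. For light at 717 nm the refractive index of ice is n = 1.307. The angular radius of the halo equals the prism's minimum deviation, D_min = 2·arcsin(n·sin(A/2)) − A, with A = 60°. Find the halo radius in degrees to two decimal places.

n·sin(A/2) = 1.307 × sin 30° = 1.307 × 0.5000 = 0.6535.
D_min = 2·arcsin(0.6535) − 60° = 2 × 40.806° − 60° = 21.612°.

21.61°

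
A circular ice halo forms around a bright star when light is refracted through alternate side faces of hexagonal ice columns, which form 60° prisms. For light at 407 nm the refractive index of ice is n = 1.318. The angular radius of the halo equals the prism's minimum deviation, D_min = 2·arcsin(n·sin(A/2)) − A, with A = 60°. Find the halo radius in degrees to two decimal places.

22.45°

n·sin(A/2) = 1.318 × sin 30° = 1.318 × 0.5000 = 0.6590.
D_min = 2·arcsin(0.6590) − 60° = 2 × 41.224° − 60° = 22.447°.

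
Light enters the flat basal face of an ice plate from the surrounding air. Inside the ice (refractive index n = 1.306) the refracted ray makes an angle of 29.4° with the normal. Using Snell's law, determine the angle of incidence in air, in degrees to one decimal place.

Snell: sin θ_i = n · sin θ_r = 1.306 × sin 29.4° = 1.306 × 0.4909 = 0.6411.
θ_i = arcsin(0.6411) = 39.88°.

39.9°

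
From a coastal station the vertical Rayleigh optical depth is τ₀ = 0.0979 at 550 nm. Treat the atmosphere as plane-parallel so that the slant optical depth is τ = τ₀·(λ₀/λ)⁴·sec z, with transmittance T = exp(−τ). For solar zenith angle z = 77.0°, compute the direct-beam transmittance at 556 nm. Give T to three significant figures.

0.659

sec 77.0° = 4.4454.
τ = 0.0979 × (550/556)⁴ × 4.4454 = 0.0979 × 0.9575 × 4.4454 = 0.4167.
T = exp(−0.4167) = 0.6592.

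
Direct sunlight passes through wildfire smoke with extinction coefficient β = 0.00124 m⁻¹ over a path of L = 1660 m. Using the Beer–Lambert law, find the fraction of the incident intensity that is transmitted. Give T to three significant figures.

τ = β·L = 0.00124 × 1660 = 2.0584.
T = exp(−2.0584) = 0.1277.

0.128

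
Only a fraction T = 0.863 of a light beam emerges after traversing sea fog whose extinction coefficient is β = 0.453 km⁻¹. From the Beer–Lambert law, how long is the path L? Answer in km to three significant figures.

Beer–Lambert: T = exp(−βL) ⇒ L = −ln(T)/β = −ln(0.863)/0.453 = 0.1473/0.453 = 0.3253 km.

0.325 km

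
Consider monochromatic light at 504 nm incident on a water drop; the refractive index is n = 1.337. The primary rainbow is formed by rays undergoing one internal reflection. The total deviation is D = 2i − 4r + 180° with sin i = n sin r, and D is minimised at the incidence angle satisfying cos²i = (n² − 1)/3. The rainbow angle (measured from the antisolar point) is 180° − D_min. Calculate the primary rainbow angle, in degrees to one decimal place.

41.5°

cos²i = (1.78757 − 1)/3 = 0.26252; i = arccos(0.51237) = 59.178°.
sin r = sin 59.178°/1.337 = 0.64231; r = 39.964°.
D_min = 2·59.178° − 4·39.964° + 180° = 138.500°.
Rainbow angle = 180° − D_min = 41.500°.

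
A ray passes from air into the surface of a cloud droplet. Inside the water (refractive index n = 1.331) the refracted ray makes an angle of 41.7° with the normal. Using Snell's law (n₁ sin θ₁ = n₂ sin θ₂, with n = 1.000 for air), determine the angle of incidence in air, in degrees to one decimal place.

62.3°

Snell: sin θ_i = n · sin θ_r = 1.331 × sin 41.7° = 1.331 × 0.6652 = 0.8854.
θ_i = arcsin(0.8854) = 62.30°.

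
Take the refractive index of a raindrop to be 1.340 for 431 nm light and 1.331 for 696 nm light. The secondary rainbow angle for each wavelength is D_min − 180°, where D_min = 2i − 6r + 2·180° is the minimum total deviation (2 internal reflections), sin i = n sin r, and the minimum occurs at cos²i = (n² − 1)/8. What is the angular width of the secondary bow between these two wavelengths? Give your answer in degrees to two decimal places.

At 431 nm (n = 1.340): cos²i = 0.09945 → i = 71.618°, r = 45.088°, D_min = 232.709°, rainbow angle = 52.709°.
At 696 nm (n = 1.331): cos²i = 0.09645 → i = 71.907°, r = 45.575°, D_min = 230.365°, rainbow angle = 50.365°.
Angular width = |52.709° − 50.365°| = 2.344°.

2.34°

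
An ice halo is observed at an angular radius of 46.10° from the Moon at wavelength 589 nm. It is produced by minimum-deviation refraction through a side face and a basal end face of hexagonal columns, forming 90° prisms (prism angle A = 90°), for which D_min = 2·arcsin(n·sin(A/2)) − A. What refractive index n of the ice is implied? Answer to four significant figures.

1.312

Rearranging: n = sin((D_min + A)/2) / sin(A/2).
(D_min + A)/2 = (46.10° + 90°)/2 = 68.050°.
n = sin 68.050° / sin 45° = 0.9275 / 0.7071 = 1.3117.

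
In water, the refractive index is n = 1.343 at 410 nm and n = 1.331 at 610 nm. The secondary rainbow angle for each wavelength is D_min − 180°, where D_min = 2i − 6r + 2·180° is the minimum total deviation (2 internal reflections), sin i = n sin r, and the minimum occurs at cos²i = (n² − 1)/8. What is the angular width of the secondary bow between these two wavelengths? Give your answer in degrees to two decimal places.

3.11°

At 410 nm (n = 1.343): cos²i = 0.10046 → i = 71.522°, r = 44.928°, D_min = 233.478°, rainbow angle = 53.478°.
At 610 nm (n = 1.331): cos²i = 0.09645 → i = 71.907°, r = 45.575°, D_min = 230.365°, rainbow angle = 50.365°.
Angular width = |53.478° − 50.365°| = 3.113°.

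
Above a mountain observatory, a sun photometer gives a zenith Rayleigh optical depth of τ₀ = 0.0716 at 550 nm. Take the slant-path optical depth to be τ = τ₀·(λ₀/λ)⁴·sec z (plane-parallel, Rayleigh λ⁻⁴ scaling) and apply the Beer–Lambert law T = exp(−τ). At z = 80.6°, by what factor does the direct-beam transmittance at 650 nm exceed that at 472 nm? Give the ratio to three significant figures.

Airmass: sec 80.6° = 6.1227.
τ(650 nm) = 0.0716 × (550/650)⁴ × 6.1227 = 0.0716 × 0.5126 × 6.1227 = 0.2247.
τ(472 nm) = 0.0716 × (550/472)⁴ × 6.1227 = 0.0716 × 1.8437 × 6.1227 = 0.8082.
T(650)/T(472) = exp(τ_B − τ_A) = exp(0.5835) = 1.7923.

1.79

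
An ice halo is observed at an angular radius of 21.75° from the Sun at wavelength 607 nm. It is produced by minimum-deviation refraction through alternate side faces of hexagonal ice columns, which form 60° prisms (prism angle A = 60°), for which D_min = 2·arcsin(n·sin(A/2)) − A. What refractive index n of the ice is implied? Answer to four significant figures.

Rearranging: n = sin((D_min + A)/2) / sin(A/2).
(D_min + A)/2 = (21.75° + 60°)/2 = 40.875°.
n = sin 40.875° / sin 30° = 0.6544 / 0.5000 = 1.3088.

1.309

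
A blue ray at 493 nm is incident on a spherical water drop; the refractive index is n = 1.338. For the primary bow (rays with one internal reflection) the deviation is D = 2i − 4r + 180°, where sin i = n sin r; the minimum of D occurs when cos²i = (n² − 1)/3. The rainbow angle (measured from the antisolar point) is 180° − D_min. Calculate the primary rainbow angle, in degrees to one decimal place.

cos²i = (1.79024 − 1)/3 = 0.26341; i = arccos(0.51324) = 59.120°.
sin r = sin 59.120°/1.338 = 0.64144; r = 39.899°.
D_min = 2·59.120° − 4·39.899° + 180° = 138.643°.
Rainbow angle = 180° − D_min = 41.357°.

41.4°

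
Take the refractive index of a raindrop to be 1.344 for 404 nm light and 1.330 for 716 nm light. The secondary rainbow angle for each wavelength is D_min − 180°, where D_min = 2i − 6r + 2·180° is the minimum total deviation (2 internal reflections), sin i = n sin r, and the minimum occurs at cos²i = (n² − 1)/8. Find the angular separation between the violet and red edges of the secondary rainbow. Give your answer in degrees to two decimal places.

3.63°

At 404 nm (n = 1.344): cos²i = 0.10079 → i = 71.490°, r = 44.874°, D_min = 233.733°, rainbow angle = 53.733°.
At 716 nm (n = 1.330): cos²i = 0.09611 → i = 71.940°, r = 45.630°, D_min = 230.101°, rainbow angle = 50.101°.
Angular width = |53.733° − 50.101°| = 3.632°.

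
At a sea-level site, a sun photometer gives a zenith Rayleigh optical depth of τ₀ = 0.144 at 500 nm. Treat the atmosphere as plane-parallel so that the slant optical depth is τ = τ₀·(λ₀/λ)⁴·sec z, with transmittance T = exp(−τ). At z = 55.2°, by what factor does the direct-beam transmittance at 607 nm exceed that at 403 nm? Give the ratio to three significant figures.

Airmass: sec 55.2° = 1.7522.
τ(607 nm) = 0.144 × (500/607)⁴ × 1.7522 = 0.144 × 0.4604 × 1.7522 = 0.1162.
τ(403 nm) = 0.144 × (500/403)⁴ × 1.7522 = 0.144 × 2.3695 × 1.7522 = 0.5979.
T(607)/T(403) = exp(τ_B − τ_A) = exp(0.4817) = 1.6188.

1.62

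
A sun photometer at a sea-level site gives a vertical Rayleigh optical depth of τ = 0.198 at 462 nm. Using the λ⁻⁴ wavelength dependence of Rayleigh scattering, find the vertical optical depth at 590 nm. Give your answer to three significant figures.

0.0744

τ(590 nm) = τ(462 nm) × (462/590)⁴ = 0.198 × (0.7831)⁴ = 0.198 × 0.3760 = 0.0744.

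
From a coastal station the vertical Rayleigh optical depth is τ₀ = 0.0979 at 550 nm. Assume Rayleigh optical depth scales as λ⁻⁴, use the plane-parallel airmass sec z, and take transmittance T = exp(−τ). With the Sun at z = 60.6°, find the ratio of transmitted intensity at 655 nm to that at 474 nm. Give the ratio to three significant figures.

Airmass: sec 60.6° = 2.0371.
τ(655 nm) = 0.0979 × (550/655)⁴ × 2.0371 = 0.0979 × 0.4971 × 2.0371 = 0.0991.
τ(474 nm) = 0.0979 × (550/474)⁴ × 2.0371 = 0.0979 × 1.8127 × 2.0371 = 0.3615.
T(655)/T(474) = exp(τ_B − τ_A) = exp(0.2624) = 1.3000.

1.30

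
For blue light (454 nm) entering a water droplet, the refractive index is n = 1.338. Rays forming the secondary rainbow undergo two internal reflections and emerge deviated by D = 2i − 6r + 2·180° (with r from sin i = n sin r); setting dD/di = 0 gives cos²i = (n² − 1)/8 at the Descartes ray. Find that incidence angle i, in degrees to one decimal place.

cos²i = (1.338² − 1)/8 = (1.79024 − 1)/8 = 0.09878.
cos i = 0.31429, so i = 71.682°.

71.7°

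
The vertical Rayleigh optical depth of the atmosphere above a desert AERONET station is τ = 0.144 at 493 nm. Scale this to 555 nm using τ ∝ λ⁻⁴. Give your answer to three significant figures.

τ(555 nm) = τ(493 nm) × (493/555)⁴ = 0.144 × (0.8883)⁴ = 0.144 × 0.6226 = 0.0897.

0.0897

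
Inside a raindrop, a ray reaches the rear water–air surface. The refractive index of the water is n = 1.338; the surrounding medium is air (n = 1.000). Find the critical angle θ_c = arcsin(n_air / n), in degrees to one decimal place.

48.4°

sin θ_c = n_air / n = 1.000 / 1.338 = 0.7474.
θ_c = arcsin(0.7474) = 48.36°.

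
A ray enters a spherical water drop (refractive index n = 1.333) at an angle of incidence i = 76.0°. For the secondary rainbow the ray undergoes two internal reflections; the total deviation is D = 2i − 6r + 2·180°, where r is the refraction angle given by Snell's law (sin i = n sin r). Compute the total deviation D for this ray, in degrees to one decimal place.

sin r = sin 76.0° / 1.333 = 0.9703/1.333 = 0.7279; r = 46.71°.
D = 2·76.0° − 6·46.71° + 2·180° = 152.00° − 280.27° + 360° = 231.73°.

231.7°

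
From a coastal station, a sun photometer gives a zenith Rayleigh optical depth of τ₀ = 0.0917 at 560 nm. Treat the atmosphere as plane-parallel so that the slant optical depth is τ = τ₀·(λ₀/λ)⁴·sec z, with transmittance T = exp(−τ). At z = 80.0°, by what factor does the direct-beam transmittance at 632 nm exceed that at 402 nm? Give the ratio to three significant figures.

5.28

Airmass: sec 80.0° = 5.7588.
τ(632 nm) = 0.0917 × (560/632)⁴ × 5.7588 = 0.0917 × 0.6164 × 5.7588 = 0.3255.
τ(402 nm) = 0.0917 × (560/402)⁴ × 5.7588 = 0.0917 × 3.7657 × 5.7588 = 1.9886.
T(632)/T(402) = exp(τ_B − τ_A) = exp(1.6631) = 5.2755.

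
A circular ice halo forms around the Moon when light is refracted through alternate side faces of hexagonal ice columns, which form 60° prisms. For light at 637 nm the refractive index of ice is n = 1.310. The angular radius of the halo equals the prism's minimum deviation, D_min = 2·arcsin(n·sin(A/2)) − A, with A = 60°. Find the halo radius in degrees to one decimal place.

21.8°

n·sin(A/2) = 1.310 × sin 30° = 1.310 × 0.5000 = 0.6550.
D_min = 2·arcsin(0.6550) − 60° = 2 × 40.920° − 60° = 21.839°.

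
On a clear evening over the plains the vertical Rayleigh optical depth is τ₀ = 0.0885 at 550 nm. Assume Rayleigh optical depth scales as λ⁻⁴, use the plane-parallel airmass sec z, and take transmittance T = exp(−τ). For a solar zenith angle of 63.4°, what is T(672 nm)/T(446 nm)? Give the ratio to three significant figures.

Airmass: sec 63.4° = 2.2333.
τ(672 nm) = 0.0885 × (550/672)⁴ × 2.2333 = 0.0885 × 0.4487 × 2.2333 = 0.0887.
τ(446 nm) = 0.0885 × (550/446)⁴ × 2.2333 = 0.0885 × 2.3127 × 2.2333 = 0.4571.
T(672)/T(446) = exp(τ_B − τ_A) = exp(0.3684) = 1.4454.

1.45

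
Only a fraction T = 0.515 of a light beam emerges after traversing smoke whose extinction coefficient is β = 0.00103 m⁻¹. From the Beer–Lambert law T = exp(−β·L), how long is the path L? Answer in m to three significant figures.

644 m

Beer–Lambert: T = exp(−βL) ⇒ L = −ln(T)/β = −ln(0.515)/0.00103 = 0.6636/0.00103 = 644.3 m.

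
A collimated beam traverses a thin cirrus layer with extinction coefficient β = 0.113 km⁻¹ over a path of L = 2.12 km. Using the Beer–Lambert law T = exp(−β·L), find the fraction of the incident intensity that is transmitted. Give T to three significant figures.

0.787

τ = β·L = 0.113 × 2.12 = 0.2396.
T = exp(−0.2396) = 0.7870.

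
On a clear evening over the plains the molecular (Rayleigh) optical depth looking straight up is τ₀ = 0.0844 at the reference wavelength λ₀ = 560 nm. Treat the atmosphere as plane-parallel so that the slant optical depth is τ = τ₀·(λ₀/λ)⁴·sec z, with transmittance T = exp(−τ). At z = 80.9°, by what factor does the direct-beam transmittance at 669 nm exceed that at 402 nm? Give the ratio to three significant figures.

Airmass: sec 80.9° = 6.3228.
τ(669 nm) = 0.0844 × (560/669)⁴ × 6.3228 = 0.0844 × 0.4910 × 6.3228 = 0.2620.
τ(402 nm) = 0.0844 × (560/402)⁴ × 6.3228 = 0.0844 × 3.7657 × 6.3228 = 2.0096.
T(669)/T(402) = exp(τ_B − τ_A) = exp(1.7476) = 5.7405.

5.74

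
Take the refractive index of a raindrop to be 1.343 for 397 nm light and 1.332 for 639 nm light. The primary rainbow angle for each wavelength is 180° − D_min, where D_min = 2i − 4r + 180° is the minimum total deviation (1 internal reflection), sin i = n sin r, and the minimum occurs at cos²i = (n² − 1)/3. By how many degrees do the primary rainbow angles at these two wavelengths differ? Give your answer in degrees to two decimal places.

1.58°

At 397 nm (n = 1.343): cos²i = 0.26788 → i = 58.830°, r = 39.577°, D_min = 139.354°, rainbow angle = 40.646°.
At 639 nm (n = 1.332): cos²i = 0.25807 → i = 59.469°, r = 40.290°, D_min = 137.776°, rainbow angle = 42.224°.
Angular width = |40.646° − 42.224°| = 1.578°.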